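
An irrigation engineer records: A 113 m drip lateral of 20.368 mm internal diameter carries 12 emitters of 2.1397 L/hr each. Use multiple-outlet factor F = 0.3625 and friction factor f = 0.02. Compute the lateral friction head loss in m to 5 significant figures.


Approach: apply Darcy-Weisbach with the multiple-outlet F-factor, Q = n*q/(3600*1000) m^3/s; v = Q/A; hf = F*f*(L/D)*(v^2/(2g)).
Q = 12*2.1397/(3600*1000) = 7.132333e-06 m^3/s
A = pi*(20.368e-3/2)^2 = 3.258267e-04 m^2, so v = Q/A = 0.02188996 m/s
hf = 0.3625*0.02*(113/0.020368)*(0.02188996^2/(2*9.81)) = 0.00098233 m
Therefore the lateral friction head loss = 0.00098233 m.


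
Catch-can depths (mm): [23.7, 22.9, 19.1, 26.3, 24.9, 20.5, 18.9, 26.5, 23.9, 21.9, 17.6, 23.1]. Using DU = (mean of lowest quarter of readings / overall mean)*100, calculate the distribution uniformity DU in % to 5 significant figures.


sorted lowest 3 of 12: [17.6, 18.9, 19.1] -> mean = 18.53333 mm
overall mean = 22.44167 mm
DU = (18.53333/22.44167)*100 = 82.584 %
Therefore the distribution uniformity DU = 82.584 %.


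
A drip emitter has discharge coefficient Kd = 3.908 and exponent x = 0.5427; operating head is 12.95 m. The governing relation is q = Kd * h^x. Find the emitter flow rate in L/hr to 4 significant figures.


q = 3.908 * 12.95^0.5427 = 15.69 L/hr
Therefore the emitter flow rate = 15.69 L/hr.


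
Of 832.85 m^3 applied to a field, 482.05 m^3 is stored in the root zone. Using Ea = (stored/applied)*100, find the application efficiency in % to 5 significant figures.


Ea = (482.05/832.85)*100 = 57.880 %
Therefore the application efficiency = 57.880 %.


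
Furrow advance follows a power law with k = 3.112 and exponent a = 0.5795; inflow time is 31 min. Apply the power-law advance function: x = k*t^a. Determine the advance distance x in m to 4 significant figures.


x = 3.112 * 31^0.5795 = 22.77 m
Therefore the advance distance x = 22.77 m.


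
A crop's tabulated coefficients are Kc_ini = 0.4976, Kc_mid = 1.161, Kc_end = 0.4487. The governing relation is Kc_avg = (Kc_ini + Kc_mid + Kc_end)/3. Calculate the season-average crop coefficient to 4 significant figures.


Kc_avg = (0.4976 + 1.161 + 0.4487)/3 = 0.7024
Therefore the season-average crop coefficient = 0.7024.


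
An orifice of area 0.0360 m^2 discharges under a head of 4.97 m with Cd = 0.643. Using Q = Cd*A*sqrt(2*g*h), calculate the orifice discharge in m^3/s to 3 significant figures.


Q = 0.643 * 0.0360 * sqrt(2*9.81*4.97) = 0.229 m^3/s
Therefore the orifice discharge = 0.229 m^3/s.


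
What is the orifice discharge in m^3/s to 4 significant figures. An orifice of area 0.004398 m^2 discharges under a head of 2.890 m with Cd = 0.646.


Approach: apply the orifice equation, Q = Cd*A*sqrt(2*g*h).
Q = 0.646 * 0.004398 * sqrt(2*9.81*2.890) = 0.02139 m^3/s
Therefore the orifice discharge = 0.02139 m^3/s.


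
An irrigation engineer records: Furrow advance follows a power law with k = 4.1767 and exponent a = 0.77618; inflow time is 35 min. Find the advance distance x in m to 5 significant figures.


Approach: apply the power-law advance function, x = k*t^a.
x = 4.1767 * 35^0.77618 = 65.964 m
Therefore the advance distance x = 65.964 m.


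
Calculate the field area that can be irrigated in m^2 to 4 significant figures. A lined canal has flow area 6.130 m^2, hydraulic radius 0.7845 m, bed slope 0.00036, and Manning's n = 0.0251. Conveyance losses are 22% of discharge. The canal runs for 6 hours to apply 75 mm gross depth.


Approach: apply Manning's equation with a conveyance and depth budget, Q = (1/n)*A*R^(2/3)*S^(1/2); Q_field = Q*(1-loss); Area = Q_field*t/(d/1000).
Step 1 — canal discharge (Manning's equation):
  Q = (1/0.0251) * 6.130 * 0.7845^(2/3) * 0.00036^(1/2) = 3.94155 m^3/s
Step 2 — delivered flow: Q_field = 3.94155*(1 - 22/100) = 3.07441 m^3/s
Step 3 — volume delivered: V = 3.07441 * 6*3600 = 66407.2 m^3
Step 4 — area served: A = V / (depth/1000) = 66407.2 / 0.075 = 885400 m^2
Therefore the field area that can be irrigated = 885400 m^2.


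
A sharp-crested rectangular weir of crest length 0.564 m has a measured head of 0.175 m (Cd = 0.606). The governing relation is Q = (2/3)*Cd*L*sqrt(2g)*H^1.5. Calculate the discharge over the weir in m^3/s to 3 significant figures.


Q = (2/3)*0.606*0.564*sqrt(2*9.81)*0.175^1.5 = 0.0739 m^3/s
Therefore the discharge over the weir = 0.0739 m^3/s.


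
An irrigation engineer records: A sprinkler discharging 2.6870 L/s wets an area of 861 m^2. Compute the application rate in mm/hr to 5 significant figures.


Approach: apply the application rate relation, rate = (Q/A)*3600.
rate = (2.6870 / 861) * 3600 = 11.235 mm/hr
Therefore the application rate = 11.235 mm/hr.


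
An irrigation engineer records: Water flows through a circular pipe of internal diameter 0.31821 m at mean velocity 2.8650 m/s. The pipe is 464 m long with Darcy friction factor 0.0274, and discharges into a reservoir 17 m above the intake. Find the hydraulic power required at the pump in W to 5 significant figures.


Approach: apply continuity + Darcy-Weisbach + hydraulic power, Q = A*v; hf = f*(L/D)*(v^2/(2g)); H = static + hf; P = rho*g*Q*H.
Step 1 — flow rate (continuity, Q = A*v):
  A = pi*(0.31821/2)^2 = 0.07952754 m^2
  Q = 0.07952754 * 2.8650 = 0.2278464 m^3/s
Step 2 — friction head loss (Darcy-Weisbach):
  hf = 0.0274 * (464/0.31821) * (2.8650^2 / (2*9.81))
  hf = 16.71495 m
Step 3 — total head: H = 17 + 16.71495 = 33.71495 m
Step 4 — hydraulic power (P = rho*g*Q*H):
  P = 1000 * 9.81 * 0.2278464 * 33.71495 = 75359 W
Therefore the hydraulic power required at the pump = 75359 W.


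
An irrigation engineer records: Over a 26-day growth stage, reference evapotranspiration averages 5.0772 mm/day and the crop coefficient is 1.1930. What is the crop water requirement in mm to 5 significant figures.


Approach: apply the crop water requirement relation, CWR = ET0 * Kc * days.
CWR = 5.0772 * 1.1930 * 26 = 157.48 mm
Therefore the crop water requirement = 157.48 mm.


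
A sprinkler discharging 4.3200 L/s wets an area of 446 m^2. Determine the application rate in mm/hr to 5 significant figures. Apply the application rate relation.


Approach: apply the application rate relation, rate = (Q/A)*3600.
rate = (4.3200 / 446) * 3600 = 34.870 mm/hr
Therefore the application rate = 34.870 mm/hr.


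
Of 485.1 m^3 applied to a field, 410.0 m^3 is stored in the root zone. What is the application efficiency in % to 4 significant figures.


Approach: apply the application efficiency ratio, Ea = (stored/applied)*100.
Ea = (410.0/485.1)*100 = 84.52 %
Therefore the application efficiency = 84.52 %.


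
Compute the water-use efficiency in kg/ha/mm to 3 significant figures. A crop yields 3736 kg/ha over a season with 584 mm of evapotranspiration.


Approach: apply the water-use efficiency ratio, WUE = yield/ET.
WUE = 3736 / 584 = 6.40 kg/ha/mm
Therefore the water-use efficiency = 6.40 kg/ha/mm.


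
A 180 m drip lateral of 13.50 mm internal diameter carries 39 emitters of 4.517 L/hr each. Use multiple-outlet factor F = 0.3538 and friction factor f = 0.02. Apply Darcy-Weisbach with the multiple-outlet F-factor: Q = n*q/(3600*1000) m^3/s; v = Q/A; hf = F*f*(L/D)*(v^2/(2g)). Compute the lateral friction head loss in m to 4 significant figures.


Q = 39*4.517/(3600*1000) = 4.89342e-05 m^3/s
A = pi*(13.50e-3/2)^2 = 1.43139e-04 m^2, so v = Q/A = 0.341865 m/s
hf = 0.3538*0.02*(180/0.01350)*(0.341865^2/(2*9.81)) = 0.5620 m
Therefore the lateral friction head loss = 0.5620 m.


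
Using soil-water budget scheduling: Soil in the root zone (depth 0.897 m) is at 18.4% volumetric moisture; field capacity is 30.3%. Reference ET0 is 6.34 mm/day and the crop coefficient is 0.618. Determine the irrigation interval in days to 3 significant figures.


Approach: apply soil-water budget scheduling, SMD = (FC-theta)/100*depth*1000; ETc = ET0*Kc; interval = SMD/ETc.
Step 1 — soil moisture deficit:
  SMD = (30.3 - 18.4)/100 * 0.897 * 1000 = 106.74 mm
Step 2 — daily crop ET (ETc = ET0*Kc):
  ETc = 6.34 * 0.618 = 3.9181 mm/day
Step 3 — irrigation interval (SMD/ETc):
  interval = 106.74 / 3.9181 = 27.2 days
Therefore the irrigation interval = 27.2 days.


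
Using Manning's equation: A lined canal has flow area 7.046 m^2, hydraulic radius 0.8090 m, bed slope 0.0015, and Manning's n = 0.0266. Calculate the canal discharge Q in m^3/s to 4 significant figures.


Approach: apply Manning's equation, Q = (1/n)*A*R^(2/3)*S^(1/2).
Q = (1/0.0266) * 7.046 * 0.8090^(2/3) * 0.0015^(1/2) = 8.907 m^3/s
Therefore the canal discharge Q = 8.907 m^3/s.


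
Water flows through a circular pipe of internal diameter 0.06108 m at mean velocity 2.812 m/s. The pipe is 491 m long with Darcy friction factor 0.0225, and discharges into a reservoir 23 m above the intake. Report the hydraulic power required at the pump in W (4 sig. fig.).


Approach: apply continuity + Darcy-Weisbach + hydraulic power, Q = A*v; hf = f*(L/D)*(v^2/(2g)); H = static + hf; P = rho*g*Q*H.
Step 1 — flow rate (continuity, Q = A*v):
  A = pi*(0.06108/2)^2 = 0.00293014 m^2
  Q = 0.00293014 * 2.812 = 0.00823955 m^3/s
Step 2 — friction head loss (Darcy-Weisbach):
  hf = 0.0225 * (491/0.06108) * (2.812^2 / (2*9.81))
  hf = 72.8948 m
Step 3 — total head: H = 23 + 72.8948 = 95.8948 m
Step 4 — hydraulic power (P = rho*g*Q*H):
  P = 1000 * 9.81 * 0.00823955 * 95.8948 = 7751 W
Therefore the hydraulic power required at the pump = 7751 W.


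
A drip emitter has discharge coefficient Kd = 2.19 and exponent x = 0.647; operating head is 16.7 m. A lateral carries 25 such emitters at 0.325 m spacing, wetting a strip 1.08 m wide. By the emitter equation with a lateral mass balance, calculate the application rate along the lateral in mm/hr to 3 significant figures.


Approach: apply the emitter equation with a lateral mass balance, q = Kd*h^x; Q = n*q; rate = Q/(n*spacing*width).
Step 1 — single emitter flow (q = Kd*h^x):
  q = 2.19 * 16.7^0.647 = 13.538 L/hr
Step 2 — total lateral flow: Q = 25 * 13.538 = 338.44 L/hr
Step 3 — wetted area: A = 25 * 0.325 * 1.08 = 8.7750 m^2
Step 4 — application rate: Q/A = 338.44/8.7750 = 38.6 mm/hr
Therefore the application rate along the lateral = 38.6 mm/hr.


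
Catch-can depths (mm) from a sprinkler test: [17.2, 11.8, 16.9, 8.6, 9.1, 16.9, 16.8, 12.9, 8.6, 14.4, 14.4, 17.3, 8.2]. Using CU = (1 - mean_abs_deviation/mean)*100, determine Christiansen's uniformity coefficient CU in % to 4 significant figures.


mean = 13.3154 mm
mean |d_i - mean| = 3.18343 mm
CU = (1 - 3.18343/13.3154)*100 = 76.09 %
Therefore Christiansen's uniformity coefficient CU = 76.09 %.


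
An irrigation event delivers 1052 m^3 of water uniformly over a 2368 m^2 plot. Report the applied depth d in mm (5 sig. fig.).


Approach: apply depth from volume over area, d = (V/A)*1000.
d = (1052 / 2368) * 1000 = 444.26 mm
Therefore the applied depth d = 444.26 mm.


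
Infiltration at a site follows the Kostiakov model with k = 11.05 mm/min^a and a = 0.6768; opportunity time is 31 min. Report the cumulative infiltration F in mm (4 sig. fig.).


Approach: apply the Kostiakov infiltration equation, F = k*t^a.
F = 11.05 * 31^0.6768 = 112.9 mm
Therefore the cumulative infiltration F = 112.9 mm.


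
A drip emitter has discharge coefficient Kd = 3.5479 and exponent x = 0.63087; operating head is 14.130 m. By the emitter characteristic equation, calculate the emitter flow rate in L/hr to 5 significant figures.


Approach: apply the emitter characteristic equation, q = Kd * h^x.
q = 3.5479 * 14.130^0.63087 = 18.861 L/hr
Therefore the emitter flow rate = 18.861 L/hr.


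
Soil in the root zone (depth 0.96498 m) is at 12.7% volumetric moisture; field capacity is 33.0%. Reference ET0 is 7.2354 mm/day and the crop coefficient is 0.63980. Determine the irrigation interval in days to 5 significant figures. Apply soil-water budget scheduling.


Approach: apply soil-water budget scheduling, SMD = (FC-theta)/100*depth*1000; ETc = ET0*Kc; interval = SMD/ETc.
Step 1 — soil moisture deficit:
  SMD = (33.0 - 12.7)/100 * 0.96498 * 1000 = 195.8909 mm
Step 2 — daily crop ET (ETc = ET0*Kc):
  ETc = 7.2354 * 0.63980 = 4.629209 mm/day
Step 3 — irrigation interval (SMD/ETc):
  interval = 195.8909 / 4.629209 = 42.316 days
Therefore the irrigation interval = 42.316 days.


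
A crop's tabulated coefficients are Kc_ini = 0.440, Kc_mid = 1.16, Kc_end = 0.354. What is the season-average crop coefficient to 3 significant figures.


Approach: apply a simple seasonal average, Kc_avg = (Kc_ini + Kc_mid + Kc_end)/3.
Kc_avg = (0.440 + 1.16 + 0.354)/3 = 0.651
Therefore the season-average crop coefficient = 0.651.


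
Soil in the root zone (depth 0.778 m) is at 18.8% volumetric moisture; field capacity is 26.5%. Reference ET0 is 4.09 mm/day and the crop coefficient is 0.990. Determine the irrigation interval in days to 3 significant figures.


Approach: apply soil-water budget scheduling, SMD = (FC-theta)/100*depth*1000; ETc = ET0*Kc; interval = SMD/ETc.
Step 1 — soil moisture deficit:
  SMD = (26.5 - 18.8)/100 * 0.778 * 1000 = 59.906 mm
Step 2 — daily crop ET (ETc = ET0*Kc):
  ETc = 4.09 * 0.990 = 4.0491 mm/day
Step 3 — irrigation interval (SMD/ETc):
  interval = 59.906 / 4.0491 = 14.8 days
Therefore the irrigation interval = 14.8 days.


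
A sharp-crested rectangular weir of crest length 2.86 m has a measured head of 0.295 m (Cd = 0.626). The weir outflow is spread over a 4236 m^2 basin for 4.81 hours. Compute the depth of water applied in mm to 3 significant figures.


Approach: apply the rectangular weir equation with a volume-to-depth conversion, Q = (2/3)*Cd*L*sqrt(2g)*H^1.5; d = Q*t/A * 1000.
Step 1 — weir discharge:
  Q = (2/3)*0.626*2.86*sqrt(2*9.81)*0.295^1.5 = 0.84709 m^3/s
Step 2 — volume: V = 0.84709 * 4.81*3600 = 14668 m^3
Step 3 — depth: d = V/A * 1000 = 14668/4236 * 1000 = 3460 mm
Therefore the depth of water applied = 3460 mm.


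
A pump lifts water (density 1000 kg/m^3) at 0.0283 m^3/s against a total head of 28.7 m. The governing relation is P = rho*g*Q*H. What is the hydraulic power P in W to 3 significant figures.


P = 1000 * 9.81 * 0.0283 * 28.7 = 7970 W
Therefore the hydraulic power P = 7970 W.


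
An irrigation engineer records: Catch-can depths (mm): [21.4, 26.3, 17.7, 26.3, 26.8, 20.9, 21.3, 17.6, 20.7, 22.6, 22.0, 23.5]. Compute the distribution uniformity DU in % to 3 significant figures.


Approach: apply the low-quarter distribution uniformity, DU = (mean of lowest quarter of readings / overall mean)*100.
sorted lowest 3 of 12: [17.6, 17.7, 20.7] -> mean = 18.667 mm
overall mean = 22.258 mm
DU = (18.667/22.258)*100 = 83.9 %
Therefore the distribution uniformity DU = 83.9 %.


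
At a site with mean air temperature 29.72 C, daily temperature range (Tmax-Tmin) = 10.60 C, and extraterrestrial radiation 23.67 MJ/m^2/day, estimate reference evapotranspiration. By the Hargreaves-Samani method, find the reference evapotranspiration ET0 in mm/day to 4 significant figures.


Approach: apply the Hargreaves-Samani method, ET0 = 0.0023*(Tmean+17.8)*sqrt(Tmax-Tmin)*0.408*Ra.
ET0 = 0.0023*(29.72+17.8)*sqrt(10.60)*0.408*23.67 = 3.436 mm/day
Therefore the reference evapotranspiration ET0 = 3.436 mm/day.


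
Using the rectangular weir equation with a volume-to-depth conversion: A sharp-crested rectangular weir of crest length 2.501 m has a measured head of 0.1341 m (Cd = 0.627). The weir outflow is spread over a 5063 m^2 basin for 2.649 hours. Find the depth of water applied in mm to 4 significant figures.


Approach: apply the rectangular weir equation with a volume-to-depth conversion, Q = (2/3)*Cd*L*sqrt(2g)*H^1.5; d = Q*t/A * 1000.
Step 1 — weir discharge:
  Q = (2/3)*0.627*2.501*sqrt(2*9.81)*0.1341^1.5 = 0.227396 m^3/s
Step 2 — volume: V = 0.227396 * 2.649*3600 = 2168.54 m^3
Step 3 — depth: d = V/A * 1000 = 2168.54/5063 * 1000 = 428.3 mm
Therefore the depth of water applied = 428.3 mm.


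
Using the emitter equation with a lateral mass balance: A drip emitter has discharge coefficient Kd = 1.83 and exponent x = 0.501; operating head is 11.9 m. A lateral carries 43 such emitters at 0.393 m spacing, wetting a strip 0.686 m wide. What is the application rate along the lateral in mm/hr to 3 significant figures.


Approach: apply the emitter equation with a lateral mass balance, q = Kd*h^x; Q = n*q; rate = Q/(n*spacing*width).
Step 1 — single emitter flow (q = Kd*h^x):
  q = 1.83 * 11.9^0.501 = 6.3285 L/hr
Step 2 — total lateral flow: Q = 43 * 6.3285 = 272.13 L/hr
Step 3 — wetted area: A = 43 * 0.393 * 0.686 = 11.593 m^2
Step 4 — application rate: Q/A = 272.13/11.593 = 23.5 mm/hr
Therefore the application rate along the lateral = 23.5 mm/hr.


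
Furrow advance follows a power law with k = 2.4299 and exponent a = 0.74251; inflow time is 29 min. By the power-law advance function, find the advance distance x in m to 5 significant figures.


Approach: apply the power-law advance function, x = k*t^a.
x = 2.4299 * 29^0.74251 = 29.610 m
Therefore the advance distance x = 29.610 m.


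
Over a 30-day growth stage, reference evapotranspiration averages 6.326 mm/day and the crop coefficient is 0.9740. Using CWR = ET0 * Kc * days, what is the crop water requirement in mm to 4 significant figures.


CWR = 6.326 * 0.9740 * 30 = 184.8 mm
Therefore the crop water requirement = 184.8 mm.


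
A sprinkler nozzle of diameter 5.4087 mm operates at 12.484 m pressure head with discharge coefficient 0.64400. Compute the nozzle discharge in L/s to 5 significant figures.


Approach: apply the orifice equation, Q = Cd*A*sqrt(2*g*h), A = pi*(d/2)^2.
A = pi*(5.4087e-3/2)^2 = 2.297607e-05 m^2
Q = 0.64400 * 2.297607e-05 * sqrt(2*9.81*12.484) * 1000 = 0.23157 L/s
Therefore the nozzle discharge = 0.23157 L/s.


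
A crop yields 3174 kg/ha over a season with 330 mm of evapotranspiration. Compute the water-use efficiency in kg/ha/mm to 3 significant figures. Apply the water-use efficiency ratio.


Approach: apply the water-use efficiency ratio, WUE = yield/ET.
WUE = 3174 / 330 = 9.62 kg/ha/mm
Therefore the water-use efficiency = 9.62 kg/ha/mm.


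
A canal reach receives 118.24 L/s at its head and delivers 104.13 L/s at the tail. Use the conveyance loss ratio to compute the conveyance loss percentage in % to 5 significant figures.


Approach: apply the conveyance loss ratio, loss% = ((Q_head - Q_tail)/Q_head)*100.
loss = ((118.24 - 104.13)/118.24)*100 = 11.933 %
Therefore the conveyance loss percentage = 11.933 %.


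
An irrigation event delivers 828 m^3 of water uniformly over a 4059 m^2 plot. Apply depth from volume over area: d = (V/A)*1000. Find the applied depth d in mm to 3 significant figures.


d = (828 / 4059) * 1000 = 204 mm
Therefore the applied depth d = 204 mm.


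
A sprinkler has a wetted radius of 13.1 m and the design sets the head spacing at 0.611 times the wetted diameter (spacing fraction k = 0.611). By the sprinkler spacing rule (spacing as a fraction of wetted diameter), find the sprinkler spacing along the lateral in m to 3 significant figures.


Approach: apply the sprinkler spacing rule (spacing as a fraction of wetted diameter), S = k*(2*R).
S = 0.611 * (2 * 13.1) = 16.0 m
Therefore the sprinkler spacing along the lateral = 16.0 m.


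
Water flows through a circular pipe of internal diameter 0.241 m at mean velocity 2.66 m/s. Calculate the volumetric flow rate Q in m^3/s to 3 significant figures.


Approach: apply the continuity equation for pipe flow, Q = A * v with A = pi*(D/2)^2.
A = pi*(0.241/2)^2 = 0.045617 m^2
Q = 0.045617 * 2.66 = 0.121 m^3/s
Therefore the volumetric flow rate Q = 0.121 m^3/s.


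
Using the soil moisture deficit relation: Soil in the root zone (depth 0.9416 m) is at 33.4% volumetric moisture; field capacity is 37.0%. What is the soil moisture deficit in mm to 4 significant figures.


Approach: apply the soil moisture deficit relation, SMD = (FC - theta)/100 * depth * 1000.
SMD = (37.0 - 33.4)/100 * 0.9416 * 1000 = 33.90 mm
Therefore the soil moisture deficit = 33.90 mm.


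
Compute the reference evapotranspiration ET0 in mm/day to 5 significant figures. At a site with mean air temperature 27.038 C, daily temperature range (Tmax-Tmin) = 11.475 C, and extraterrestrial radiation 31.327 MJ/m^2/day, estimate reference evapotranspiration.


Approach: apply the Hargreaves-Samani method, ET0 = 0.0023*(Tmean+17.8)*sqrt(Tmax-Tmin)*0.408*Ra.
ET0 = 0.0023*(27.038+17.8)*sqrt(11.475)*0.408*31.327 = 4.4651 mm/day
Therefore the reference evapotranspiration ET0 = 4.4651 mm/day.


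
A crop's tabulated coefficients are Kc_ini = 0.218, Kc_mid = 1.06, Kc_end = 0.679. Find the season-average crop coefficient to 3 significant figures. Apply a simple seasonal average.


Approach: apply a simple seasonal average, Kc_avg = (Kc_ini + Kc_mid + Kc_end)/3.
Kc_avg = (0.218 + 1.06 + 0.679)/3 = 0.652
Therefore the season-average crop coefficient = 0.652.


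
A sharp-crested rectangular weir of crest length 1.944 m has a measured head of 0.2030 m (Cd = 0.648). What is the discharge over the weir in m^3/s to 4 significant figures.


Approach: apply the rectangular weir equation, Q = (2/3)*Cd*L*sqrt(2g)*H^1.5.
Q = (2/3)*0.648*1.944*sqrt(2*9.81)*0.2030^1.5 = 0.3402 m^3/s
Therefore the discharge over the weir = 0.3402 m^3/s.


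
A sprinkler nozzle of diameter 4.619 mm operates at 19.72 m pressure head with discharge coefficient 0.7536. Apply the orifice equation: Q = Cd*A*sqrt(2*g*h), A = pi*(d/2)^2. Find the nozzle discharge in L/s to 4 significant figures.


A = pi*(4.619e-3/2)^2 = 1.67566e-05 m^2
Q = 0.7536 * 1.67566e-05 * sqrt(2*9.81*19.72) * 1000 = 0.2484 L/s
Therefore the nozzle discharge = 0.2484 L/s.


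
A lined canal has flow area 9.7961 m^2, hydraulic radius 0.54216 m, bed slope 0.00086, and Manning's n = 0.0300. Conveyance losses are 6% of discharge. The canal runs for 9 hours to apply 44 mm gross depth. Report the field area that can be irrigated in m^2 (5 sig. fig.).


Approach: apply Manning's equation with a conveyance and depth budget, Q = (1/n)*A*R^(2/3)*S^(1/2); Q_field = Q*(1-loss); Area = Q_field*t/(d/1000).
Step 1 — canal discharge (Manning's equation):
  Q = (1/0.0300) * 9.7961 * 0.54216^(2/3) * 0.00086^(1/2) = 6.366970 m^3/s
Step 2 — delivered flow: Q_field = 6.366970*(1 - 6/100) = 5.984952 m^3/s
Step 3 — volume delivered: V = 5.984952 * 9*3600 = 193912.4 m^3
Step 4 — area served: A = V / (depth/1000) = 193912.4 / 0.044 = 4407100 m^2
Therefore the field area that can be irrigated = 4407100 m^2.


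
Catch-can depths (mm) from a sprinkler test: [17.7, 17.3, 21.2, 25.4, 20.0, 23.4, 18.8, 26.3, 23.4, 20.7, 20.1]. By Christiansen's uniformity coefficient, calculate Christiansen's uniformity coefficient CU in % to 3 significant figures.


Approach: apply Christiansen's uniformity coefficient, CU = (1 - mean_abs_deviation/mean)*100.
mean = 21.300 mm
mean |d_i - mean| = 2.4182 mm
CU = (1 - 2.4182/21.300)*100 = 88.6 %
Therefore Christiansen's uniformity coefficient CU = 88.6 %.


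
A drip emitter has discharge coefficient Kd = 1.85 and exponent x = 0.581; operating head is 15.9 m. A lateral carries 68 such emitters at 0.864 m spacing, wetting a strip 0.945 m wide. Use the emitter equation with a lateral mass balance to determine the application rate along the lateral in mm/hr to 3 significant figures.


Approach: apply the emitter equation with a lateral mass balance, q = Kd*h^x; Q = n*q; rate = Q/(n*spacing*width).
Step 1 — single emitter flow (q = Kd*h^x):
  q = 1.85 * 15.9^0.581 = 9.2296 L/hr
Step 2 — total lateral flow: Q = 68 * 9.2296 = 627.61 L/hr
Step 3 — wetted area: A = 68 * 0.864 * 0.945 = 55.521 m^2
Step 4 — application rate: Q/A = 627.61/55.521 = 11.3 mm/hr
Therefore the application rate along the lateral = 11.3 mm/hr.


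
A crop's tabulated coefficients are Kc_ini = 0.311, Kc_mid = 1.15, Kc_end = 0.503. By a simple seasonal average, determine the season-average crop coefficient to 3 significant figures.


Approach: apply a simple seasonal average, Kc_avg = (Kc_ini + Kc_mid + Kc_end)/3.
Kc_avg = (0.311 + 1.15 + 0.503)/3 = 0.655
Therefore the season-average crop coefficient = 0.655.


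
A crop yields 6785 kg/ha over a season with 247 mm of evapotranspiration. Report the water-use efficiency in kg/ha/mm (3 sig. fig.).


Approach: apply the water-use efficiency ratio, WUE = yield/ET.
WUE = 6785 / 247 = 27.5 kg/ha/mm
Therefore the water-use efficiency = 27.5 kg/ha/mm.


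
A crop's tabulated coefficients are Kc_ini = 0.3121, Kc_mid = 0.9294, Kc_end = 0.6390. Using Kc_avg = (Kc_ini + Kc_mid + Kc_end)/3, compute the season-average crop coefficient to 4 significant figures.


Kc_avg = (0.3121 + 0.9294 + 0.6390)/3 = 0.6268
Therefore the season-average crop coefficient = 0.6268.


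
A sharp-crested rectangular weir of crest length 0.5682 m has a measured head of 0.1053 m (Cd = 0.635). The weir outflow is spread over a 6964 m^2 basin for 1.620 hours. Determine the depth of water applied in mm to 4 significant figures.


Approach: apply the rectangular weir equation with a volume-to-depth conversion, Q = (2/3)*Cd*L*sqrt(2g)*H^1.5; d = Q*t/A * 1000.
Step 1 — weir discharge:
  Q = (2/3)*0.635*0.5682*sqrt(2*9.81)*0.1053^1.5 = 0.0364062 m^3/s
Step 2 — volume: V = 0.0364062 * 1.620*3600 = 212.321 m^3
Step 3 — depth: d = V/A * 1000 = 212.321/6964 * 1000 = 30.49 mm
Therefore the depth of water applied = 30.49 mm.


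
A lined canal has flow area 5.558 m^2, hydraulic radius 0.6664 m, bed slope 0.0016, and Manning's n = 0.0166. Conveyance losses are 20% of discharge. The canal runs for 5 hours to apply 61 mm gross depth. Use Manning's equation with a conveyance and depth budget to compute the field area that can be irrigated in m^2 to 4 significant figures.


Approach: apply Manning's equation with a conveyance and depth budget, Q = (1/n)*A*R^(2/3)*S^(1/2); Q_field = Q*(1-loss); Area = Q_field*t/(d/1000).
Step 1 — canal discharge (Manning's equation):
  Q = (1/0.0166) * 5.558 * 0.6664^(2/3) * 0.0016^(1/2) = 10.2179 m^3/s
Step 2 — delivered flow: Q_field = 10.2179*(1 - 20/100) = 8.17430 m^3/s
Step 3 — volume delivered: V = 8.17430 * 5*3600 = 147137 m^3
Step 4 — area served: A = V / (depth/1000) = 147137 / 0.061 = 2412000 m^2
Therefore the field area that can be irrigated = 2412000 m^2.


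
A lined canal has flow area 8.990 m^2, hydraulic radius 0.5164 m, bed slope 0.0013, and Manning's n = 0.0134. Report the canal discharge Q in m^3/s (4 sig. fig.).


Approach: apply Manning's equation, Q = (1/n)*A*R^(2/3)*S^(1/2).
Q = (1/0.0134) * 8.990 * 0.5164^(2/3) * 0.0013^(1/2) = 15.57 m^3/s
Therefore the canal discharge Q = 15.57 m^3/s.


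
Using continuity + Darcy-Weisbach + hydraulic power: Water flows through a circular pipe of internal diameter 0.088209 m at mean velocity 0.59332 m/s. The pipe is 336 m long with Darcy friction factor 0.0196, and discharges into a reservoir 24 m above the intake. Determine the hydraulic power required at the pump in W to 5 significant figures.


Approach: apply continuity + Darcy-Weisbach + hydraulic power, Q = A*v; hf = f*(L/D)*(v^2/(2g)); H = static + hf; P = rho*g*Q*H.
Step 1 — flow rate (continuity, Q = A*v):
  A = pi*(0.088209/2)^2 = 0.006111048 m^2
  Q = 0.006111048 * 0.59332 = 0.003625807 m^3/s
Step 2 — friction head loss (Darcy-Weisbach):
  hf = 0.0196 * (336/0.088209) * (0.59332^2 / (2*9.81))
  hf = 1.339558 m
Step 3 — total head: H = 24 + 1.339558 = 25.33956 m
Step 4 — hydraulic power (P = rho*g*Q*H):
  P = 1000 * 9.81 * 0.003625807 * 25.33956 = 901.31 W
Therefore the hydraulic power required at the pump = 901.31 W.


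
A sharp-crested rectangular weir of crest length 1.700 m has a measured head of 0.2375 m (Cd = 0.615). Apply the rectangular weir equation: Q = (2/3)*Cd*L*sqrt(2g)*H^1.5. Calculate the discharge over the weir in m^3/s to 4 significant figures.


Q = (2/3)*0.615*1.700*sqrt(2*9.81)*0.2375^1.5 = 0.3573 m^3/s
Therefore the discharge over the weir = 0.3573 m^3/s.


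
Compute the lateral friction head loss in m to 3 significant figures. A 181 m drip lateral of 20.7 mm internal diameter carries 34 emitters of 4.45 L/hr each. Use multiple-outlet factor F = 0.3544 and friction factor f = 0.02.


Approach: apply Darcy-Weisbach with the multiple-outlet F-factor, Q = n*q/(3600*1000) m^3/s; v = Q/A; hf = F*f*(L/D)*(v^2/(2g)).
Q = 34*4.45/(3600*1000) = 4.2028e-05 m^3/s
A = pi*(20.7e-3/2)^2 = 3.3654e-04 m^2, so v = Q/A = 0.12488 m/s
hf = 0.3544*0.02*(181/0.0207)*(0.12488^2/(2*9.81)) = 0.0493 m
Therefore the lateral friction head loss = 0.0493 m.


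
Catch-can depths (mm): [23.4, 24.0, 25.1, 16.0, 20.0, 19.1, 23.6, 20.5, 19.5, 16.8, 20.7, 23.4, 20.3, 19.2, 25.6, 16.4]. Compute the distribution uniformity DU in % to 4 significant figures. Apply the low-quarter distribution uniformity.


Approach: apply the low-quarter distribution uniformity, DU = (mean of lowest quarter of readings / overall mean)*100.
sorted lowest 4 of 16: [16.0, 16.4, 16.8, 19.1] -> mean = 17.0750 mm
overall mean = 20.8500 mm
DU = (17.0750/20.8500)*100 = 81.89 %
Therefore the distribution uniformity DU = 81.89 %.


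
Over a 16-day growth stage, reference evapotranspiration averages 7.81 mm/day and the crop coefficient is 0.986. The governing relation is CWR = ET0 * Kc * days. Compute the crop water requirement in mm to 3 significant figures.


CWR = 7.81 * 0.986 * 16 = 123 mm
Therefore the crop water requirement = 123 mm.


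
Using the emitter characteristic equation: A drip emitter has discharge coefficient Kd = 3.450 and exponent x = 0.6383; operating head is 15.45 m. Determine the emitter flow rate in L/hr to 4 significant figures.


Approach: apply the emitter characteristic equation, q = Kd * h^x.
q = 3.450 * 15.45^0.6383 = 19.80 L/hr
Therefore the emitter flow rate = 19.80 L/hr.


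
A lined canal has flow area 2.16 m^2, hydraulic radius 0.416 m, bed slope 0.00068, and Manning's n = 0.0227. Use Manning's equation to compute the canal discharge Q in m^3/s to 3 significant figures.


Approach: apply Manning's equation, Q = (1/n)*A*R^(2/3)*S^(1/2).
Q = (1/0.0227) * 2.16 * 0.416^(2/3) * 0.00068^(1/2) = 1.38 m^3/s
Therefore the canal discharge Q = 1.38 m^3/s.


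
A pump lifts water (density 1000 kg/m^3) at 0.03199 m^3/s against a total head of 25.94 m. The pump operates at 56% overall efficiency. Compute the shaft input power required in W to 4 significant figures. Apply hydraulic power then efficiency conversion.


Approach: apply hydraulic power then efficiency conversion, P = rho*g*Q*H; P_in = P/eta.
Step 1 — hydraulic power (P = rho*g*Q*H):
  P = 1000 * 9.81 * 0.03199 * 25.94 = 8140.54 W
Step 2 — input power: P_in = P/eta = 8140.54 / 0.56 = 14540 W
Therefore the shaft input power required = 14540 W.


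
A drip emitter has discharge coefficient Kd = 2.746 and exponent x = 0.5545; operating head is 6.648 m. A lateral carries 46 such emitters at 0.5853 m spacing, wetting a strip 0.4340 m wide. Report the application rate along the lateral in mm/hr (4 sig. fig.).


Approach: apply the emitter equation with a lateral mass balance, q = Kd*h^x; Q = n*q; rate = Q/(n*spacing*width).
Step 1 — single emitter flow (q = Kd*h^x):
  q = 2.746 * 6.648^0.5545 = 7.85024 L/hr
Step 2 — total lateral flow: Q = 46 * 7.85024 = 361.111 L/hr
Step 3 — wetted area: A = 46 * 0.5853 * 0.4340 = 11.6849 m^2
Step 4 — application rate: Q/A = 361.111/11.6849 = 30.90 mm/hr
Therefore the application rate along the lateral = 30.90 mm/hr.


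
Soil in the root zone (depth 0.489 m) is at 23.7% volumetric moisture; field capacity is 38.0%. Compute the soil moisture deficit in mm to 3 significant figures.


Approach: apply the soil moisture deficit relation, SMD = (FC - theta)/100 * depth * 1000.
SMD = (38.0 - 23.7)/100 * 0.489 * 1000 = 69.9 mm
Therefore the soil moisture deficit = 69.9 mm.


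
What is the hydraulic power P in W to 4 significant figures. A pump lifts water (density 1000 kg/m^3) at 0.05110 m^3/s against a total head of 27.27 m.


Approach: apply the hydraulic power relation, P = rho*g*Q*H.
P = 1000 * 9.81 * 0.05110 * 27.27 = 13670 W
Therefore the hydraulic power P = 13670 W.


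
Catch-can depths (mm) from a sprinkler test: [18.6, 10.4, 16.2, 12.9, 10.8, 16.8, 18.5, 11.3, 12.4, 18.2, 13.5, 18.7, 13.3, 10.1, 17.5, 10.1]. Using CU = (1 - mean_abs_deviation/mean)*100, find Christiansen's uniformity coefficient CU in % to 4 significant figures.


mean = 14.3313 mm
mean |d_i - mean| = 3.02266 mm
CU = (1 - 3.02266/14.3313)*100 = 78.91 %
Therefore Christiansen's uniformity coefficient CU = 78.91 %.


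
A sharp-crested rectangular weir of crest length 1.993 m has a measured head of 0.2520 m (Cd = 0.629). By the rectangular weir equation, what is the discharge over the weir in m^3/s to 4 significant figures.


Approach: apply the rectangular weir equation, Q = (2/3)*Cd*L*sqrt(2g)*H^1.5.
Q = (2/3)*0.629*1.993*sqrt(2*9.81)*0.2520^1.5 = 0.4683 m^3/s
Therefore the discharge over the weir = 0.4683 m^3/s.


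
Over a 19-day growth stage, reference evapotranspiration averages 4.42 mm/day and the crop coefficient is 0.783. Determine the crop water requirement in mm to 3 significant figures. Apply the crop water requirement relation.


Approach: apply the crop water requirement relation, CWR = ET0 * Kc * days.
CWR = 4.42 * 0.783 * 19 = 65.8 mm
Therefore the crop water requirement = 65.8 mm.


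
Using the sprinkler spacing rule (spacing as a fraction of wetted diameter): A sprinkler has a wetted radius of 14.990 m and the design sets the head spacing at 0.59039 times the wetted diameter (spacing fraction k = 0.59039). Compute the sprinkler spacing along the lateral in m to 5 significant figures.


Approach: apply the sprinkler spacing rule (spacing as a fraction of wetted diameter), S = k*(2*R).
S = 0.59039 * (2 * 14.990) = 17.700 m
Therefore the sprinkler spacing along the lateral = 17.700 m.


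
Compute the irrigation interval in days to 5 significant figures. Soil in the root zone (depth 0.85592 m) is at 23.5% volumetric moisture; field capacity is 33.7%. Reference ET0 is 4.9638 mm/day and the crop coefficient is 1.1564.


Approach: apply soil-water budget scheduling, SMD = (FC-theta)/100*depth*1000; ETc = ET0*Kc; interval = SMD/ETc.
Step 1 — soil moisture deficit:
  SMD = (33.7 - 23.5)/100 * 0.85592 * 1000 = 87.30384 mm
Step 2 — daily crop ET (ETc = ET0*Kc):
  ETc = 4.9638 * 1.1564 = 5.740138 mm/day
Step 3 — irrigation interval (SMD/ETc):
  interval = 87.30384 / 5.740138 = 15.209 days
Therefore the irrigation interval = 15.209 days.


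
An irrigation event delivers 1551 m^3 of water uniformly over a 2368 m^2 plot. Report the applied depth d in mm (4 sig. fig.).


Approach: apply depth from volume over area, d = (V/A)*1000.
d = (1551 / 2368) * 1000 = 655.0 mm
Therefore the applied depth d = 655.0 mm.


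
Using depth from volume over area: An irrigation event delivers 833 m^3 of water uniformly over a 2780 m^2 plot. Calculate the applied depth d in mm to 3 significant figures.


Approach: apply depth from volume over area, d = (V/A)*1000.
d = (833 / 2780) * 1000 = 300 mm
Therefore the applied depth d = 300 mm.


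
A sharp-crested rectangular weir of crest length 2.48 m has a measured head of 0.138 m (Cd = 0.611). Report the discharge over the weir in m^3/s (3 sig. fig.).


Approach: apply the rectangular weir equation, Q = (2/3)*Cd*L*sqrt(2g)*H^1.5.
Q = (2/3)*0.611*2.48*sqrt(2*9.81)*0.138^1.5 = 0.229 m^3/s
Therefore the discharge over the weir = 0.229 m^3/s.


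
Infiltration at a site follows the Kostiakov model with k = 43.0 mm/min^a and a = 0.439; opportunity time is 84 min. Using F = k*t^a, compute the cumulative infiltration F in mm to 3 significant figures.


F = 43.0 * 84^0.439 = 301 mm
Therefore the cumulative infiltration F = 301 mm.


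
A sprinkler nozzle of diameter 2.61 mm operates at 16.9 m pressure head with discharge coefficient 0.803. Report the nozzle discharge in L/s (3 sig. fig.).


Approach: apply the orifice equation, Q = Cd*A*sqrt(2*g*h), A = pi*(d/2)^2.
A = pi*(2.61e-3/2)^2 = 5.3502e-06 m^2
Q = 0.803 * 5.3502e-06 * sqrt(2*9.81*16.9) * 1000 = 0.0782 L/s
Therefore the nozzle discharge = 0.0782 L/s.


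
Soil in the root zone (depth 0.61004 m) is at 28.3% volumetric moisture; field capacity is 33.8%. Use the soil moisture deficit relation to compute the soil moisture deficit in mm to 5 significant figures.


Approach: apply the soil moisture deficit relation, SMD = (FC - theta)/100 * depth * 1000.
SMD = (33.8 - 28.3)/100 * 0.61004 * 1000 = 33.552 mm
Therefore the soil moisture deficit = 33.552 mm.


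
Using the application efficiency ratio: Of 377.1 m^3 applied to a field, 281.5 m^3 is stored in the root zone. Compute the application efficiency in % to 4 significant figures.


Approach: apply the application efficiency ratio, Ea = (stored/applied)*100.
Ea = (281.5/377.1)*100 = 74.65 %
Therefore the application efficiency = 74.65 %.


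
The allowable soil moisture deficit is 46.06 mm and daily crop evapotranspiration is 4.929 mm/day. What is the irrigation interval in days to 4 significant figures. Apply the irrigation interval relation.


Approach: apply the irrigation interval relation, interval = SMD / ETc.
interval = 46.06 / 4.929 = 9.345 days
Therefore the irrigation interval = 9.345 days.


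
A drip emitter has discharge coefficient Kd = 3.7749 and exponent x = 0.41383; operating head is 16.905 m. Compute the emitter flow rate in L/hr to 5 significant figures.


Approach: apply the emitter characteristic equation, q = Kd * h^x.
q = 3.7749 * 16.905^0.41383 = 12.165 L/hr
Therefore the emitter flow rate = 12.165 L/hr.


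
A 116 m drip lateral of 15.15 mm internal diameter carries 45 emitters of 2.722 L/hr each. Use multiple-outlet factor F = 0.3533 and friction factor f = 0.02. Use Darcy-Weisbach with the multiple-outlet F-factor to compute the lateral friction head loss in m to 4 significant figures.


Approach: apply Darcy-Weisbach with the multiple-outlet F-factor, Q = n*q/(3600*1000) m^3/s; v = Q/A; hf = F*f*(L/D)*(v^2/(2g)).
Q = 45*2.722/(3600*1000) = 3.40250e-05 m^3/s
A = pi*(15.15e-3/2)^2 = 1.80267e-04 m^2, so v = Q/A = 0.188748 m/s
hf = 0.3533*0.02*(116/0.01515)*(0.188748^2/(2*9.81)) = 0.09824 m
Therefore the lateral friction head loss = 0.09824 m.


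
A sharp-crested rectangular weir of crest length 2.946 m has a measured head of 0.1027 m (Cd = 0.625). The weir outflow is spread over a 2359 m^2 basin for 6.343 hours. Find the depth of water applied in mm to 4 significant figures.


Approach: apply the rectangular weir equation with a volume-to-depth conversion, Q = (2/3)*Cd*L*sqrt(2g)*H^1.5; d = Q*t/A * 1000.
Step 1 — weir discharge:
  Q = (2/3)*0.625*2.946*sqrt(2*9.81)*0.1027^1.5 = 0.178948 m^3/s
Step 2 — volume: V = 0.178948 * 6.343*3600 = 4086.24 m^3
Step 3 — depth: d = V/A * 1000 = 4086.24/2359 * 1000 = 1732 mm
Therefore the depth of water applied = 1732 mm.


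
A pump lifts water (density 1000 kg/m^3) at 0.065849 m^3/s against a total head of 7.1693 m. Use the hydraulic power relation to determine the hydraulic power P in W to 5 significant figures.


Approach: apply the hydraulic power relation, P = rho*g*Q*H.
P = 1000 * 9.81 * 0.065849 * 7.1693 = 4631.2 W
Therefore the hydraulic power P = 4631.2 W.


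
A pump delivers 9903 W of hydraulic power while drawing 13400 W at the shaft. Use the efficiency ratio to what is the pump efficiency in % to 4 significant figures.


Approach: apply the efficiency ratio, eta = (P_out/P_in)*100.
eta = (9903 / 13400) * 100 = 73.90 %
Therefore the pump efficiency = 73.90 %.


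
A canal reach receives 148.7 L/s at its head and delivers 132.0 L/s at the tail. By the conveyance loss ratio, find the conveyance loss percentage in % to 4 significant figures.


Approach: apply the conveyance loss ratio, loss% = ((Q_head - Q_tail)/Q_head)*100.
loss = ((148.7 - 132.0)/148.7)*100 = 11.23 %
Therefore the conveyance loss percentage = 11.23 %.
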